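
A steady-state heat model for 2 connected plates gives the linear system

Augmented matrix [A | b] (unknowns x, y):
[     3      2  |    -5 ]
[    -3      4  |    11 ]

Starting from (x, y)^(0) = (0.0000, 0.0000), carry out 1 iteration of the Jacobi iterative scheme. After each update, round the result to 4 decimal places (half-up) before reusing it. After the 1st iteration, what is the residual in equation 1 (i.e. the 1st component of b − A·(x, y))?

-5.4999

Iteration 1:
  x = (-5 - (2)·0.0000) / (3) = -1.6667
  y = (11 - (-3)·0.0000) / (4) = 2.7500
Residual b − A·x = (-5.4999, -5.0001)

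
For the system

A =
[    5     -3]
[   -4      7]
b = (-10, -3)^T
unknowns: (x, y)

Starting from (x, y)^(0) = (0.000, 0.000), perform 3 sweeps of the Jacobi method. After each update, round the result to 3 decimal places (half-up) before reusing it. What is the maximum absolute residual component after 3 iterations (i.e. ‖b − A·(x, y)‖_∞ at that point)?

Iteration 1:
  x = (-10 - (-3)·0.000) / (5) = -2.000
  y = (-3 - (-4)·0.000) / (7) = -0.429
Iteration 2:
  x = (-10 - (-3)·-0.429) / (5) = -2.257
  y = (-3 - (-4)·-2.000) / (7) = -1.571
Iteration 3:
  x = (-10 - (-3)·-1.571) / (5) = -2.943
  y = (-3 - (-4)·-2.257) / (7) = -1.718
Residual b − A·x = (-0.439, -2.746); ∞-norm = 2.746

2.746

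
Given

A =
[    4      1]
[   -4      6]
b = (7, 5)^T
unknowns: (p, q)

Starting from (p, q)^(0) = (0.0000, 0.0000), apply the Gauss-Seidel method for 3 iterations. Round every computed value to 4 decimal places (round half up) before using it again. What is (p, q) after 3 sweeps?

Iteration 1:
  p = (7 - (1)·0.0000) / (4) = 1.7500
  q = (5 - (-4)·1.7500) / (6) = 2.0000
Iteration 2:
  p = (7 - (1)·2.0000) / (4) = 1.2500
  q = (5 - (-4)·1.2500) / (6) = 1.6667
Iteration 3:
  p = (7 - (1)·1.6667) / (4) = 1.3333
  q = (5 - (-4)·1.3333) / (6) = 1.7222

(1.3333, 1.7222)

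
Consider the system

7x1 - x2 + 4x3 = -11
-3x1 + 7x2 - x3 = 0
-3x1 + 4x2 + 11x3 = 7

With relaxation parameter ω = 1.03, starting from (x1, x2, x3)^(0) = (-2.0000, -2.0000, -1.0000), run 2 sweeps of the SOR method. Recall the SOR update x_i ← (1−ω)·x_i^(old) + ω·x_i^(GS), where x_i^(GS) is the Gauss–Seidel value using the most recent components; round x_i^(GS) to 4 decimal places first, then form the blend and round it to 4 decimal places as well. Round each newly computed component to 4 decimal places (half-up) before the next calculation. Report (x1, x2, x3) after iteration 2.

(-2.0123, -0.7848, 0.3669)

Iteration 1:
  x1: GS value = (-11 - (-1)·-2.0000 - (4)·-1.0000) / (7) = -1.2857;  x1 ← (1−ω)·-2.0000 + ω·-1.2857 = -1.2643
  x2: GS value = (0 - (-3)·-1.2643 - (-1)·-1.0000) / (7) = -0.6847;  x2 ← (1−ω)·-2.0000 + ω·-0.6847 = -0.6452
  x3: GS value = (7 - (-3)·-1.2643 - (4)·-0.6452) / (11) = 0.5262;  x3 ← (1−ω)·-1.0000 + ω·0.5262 = 0.5720
Iteration 2:
  x1: GS value = (-11 - (-1)·-0.6452 - (4)·0.5720) / (7) = -1.9905;  x1 ← (1−ω)·-1.2643 + ω·-1.9905 = -2.0123
  x2: GS value = (0 - (-3)·-2.0123 - (-1)·0.5720) / (7) = -0.7807;  x2 ← (1−ω)·-0.6452 + ω·-0.7807 = -0.7848
  x3: GS value = (7 - (-3)·-2.0123 - (4)·-0.7848) / (11) = 0.3729;  x3 ← (1−ω)·0.5720 + ω·0.3729 = 0.3669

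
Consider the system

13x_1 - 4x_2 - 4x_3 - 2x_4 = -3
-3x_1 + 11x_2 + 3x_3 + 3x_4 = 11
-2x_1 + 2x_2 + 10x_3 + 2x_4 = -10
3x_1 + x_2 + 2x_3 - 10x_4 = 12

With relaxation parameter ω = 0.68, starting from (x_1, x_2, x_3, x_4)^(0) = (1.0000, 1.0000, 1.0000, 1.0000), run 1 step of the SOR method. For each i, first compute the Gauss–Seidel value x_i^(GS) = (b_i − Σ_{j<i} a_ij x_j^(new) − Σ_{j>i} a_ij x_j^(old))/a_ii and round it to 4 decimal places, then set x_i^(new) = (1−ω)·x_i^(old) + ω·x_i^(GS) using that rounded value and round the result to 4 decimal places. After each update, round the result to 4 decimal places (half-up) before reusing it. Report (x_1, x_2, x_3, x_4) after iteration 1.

(0.6862, 0.7564, -0.5055, -0.3733)

Iteration 1:
  x_1: GS value = (-3 - (-4)·1.0000 - (-4)·1.0000 - (-2)·1.0000) / (13) = 0.5385;  x_1 ← (1−ω)·1.0000 + ω·0.5385 = 0.6862
  x_2: GS value = (11 - (-3)·0.6862 - (3)·1.0000 - (3)·1.0000) / (11) = 0.6417;  x_2 ← (1−ω)·1.0000 + ω·0.6417 = 0.7564
  x_3: GS value = (-10 - (-2)·0.6862 - (2)·0.7564 - (2)·1.0000) / (10) = -1.2140;  x_3 ← (1−ω)·1.0000 + ω·-1.2140 = -0.5055
  x_4: GS value = (12 - (3)·0.6862 - (1)·0.7564 - (2)·-0.5055) / (-10) = -1.0196;  x_4 ← (1−ω)·1.0000 + ω·-1.0196 = -0.3733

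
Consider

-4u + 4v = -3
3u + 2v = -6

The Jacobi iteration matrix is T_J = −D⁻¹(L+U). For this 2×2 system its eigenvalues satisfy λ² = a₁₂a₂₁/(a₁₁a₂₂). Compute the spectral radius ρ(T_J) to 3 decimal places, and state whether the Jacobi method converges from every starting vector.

1.225

a₁₂a₂₁/(a₁₁a₂₂) = (4)·(3) / ((-4)·(2)) = -1.500000
ρ = √|-1.500000| = √1.500000 = 1.225
ρ > 1, so Jacobi diverges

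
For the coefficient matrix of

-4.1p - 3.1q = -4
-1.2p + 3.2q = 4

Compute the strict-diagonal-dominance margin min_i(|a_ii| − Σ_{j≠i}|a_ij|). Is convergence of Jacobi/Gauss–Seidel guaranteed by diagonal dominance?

1

row 1: |-4.1| − (3.1) = 1
row 2: |3.2| − (1.2) = 2
minimum over rows = 1 → strictly diagonally dominant (convergence guaranteed)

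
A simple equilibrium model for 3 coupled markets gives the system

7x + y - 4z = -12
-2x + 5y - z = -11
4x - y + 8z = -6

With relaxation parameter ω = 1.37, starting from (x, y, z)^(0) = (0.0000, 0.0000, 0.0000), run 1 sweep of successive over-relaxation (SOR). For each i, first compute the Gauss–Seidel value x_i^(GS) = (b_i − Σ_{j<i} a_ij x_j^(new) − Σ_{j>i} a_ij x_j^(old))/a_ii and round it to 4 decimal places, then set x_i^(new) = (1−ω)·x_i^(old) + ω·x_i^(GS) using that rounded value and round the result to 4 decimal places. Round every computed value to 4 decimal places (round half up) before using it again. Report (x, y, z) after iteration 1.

Iteration 1:
  x: GS value = (-12 - (1)·0.0000 - (-4)·0.0000) / (7) = -1.7143;  x ← (1−ω)·0.0000 + ω·-1.7143 = -2.3486
  y: GS value = (-11 - (-2)·-2.3486 - (-1)·0.0000) / (5) = -3.1394;  y ← (1−ω)·0.0000 + ω·-3.1394 = -4.3010
  z: GS value = (-6 - (4)·-2.3486 - (-1)·-4.3010) / (8) = -0.1133;  z ← (1−ω)·0.0000 + ω·-0.1133 = -0.1552

(-2.3486, -4.3010, -0.1552)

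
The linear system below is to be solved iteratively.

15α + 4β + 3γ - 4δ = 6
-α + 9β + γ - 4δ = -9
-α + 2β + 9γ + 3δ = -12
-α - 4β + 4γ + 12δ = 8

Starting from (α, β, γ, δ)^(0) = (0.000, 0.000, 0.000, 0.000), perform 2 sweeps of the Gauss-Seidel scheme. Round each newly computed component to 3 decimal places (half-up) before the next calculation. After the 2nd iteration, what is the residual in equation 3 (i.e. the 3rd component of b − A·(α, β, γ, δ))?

-0.980

Iteration 1:
  α = (6 - (4)·0.000 - (3)·0.000 - (-4)·0.000) / (15) = 0.400
  β = (-9 - (-1)·0.400 - (1)·0.000 - (-4)·0.000) / (9) = -0.956
  γ = (-12 - (-1)·0.400 - (2)·-0.956 - (3)·0.000) / (9) = -1.076
  δ = (8 - (-1)·0.400 - (-4)·-0.956 - (4)·-1.076) / (12) = 0.740
Iteration 2:
  α = (6 - (4)·-0.956 - (3)·-1.076 - (-4)·0.740) / (15) = 1.067
  β = (-9 - (-1)·1.067 - (1)·-1.076 - (-4)·0.740) / (9) = -0.433
  γ = (-12 - (-1)·1.067 - (2)·-0.433 - (3)·0.740) / (9) = -1.365
  δ = (8 - (-1)·1.067 - (-4)·-0.433 - (4)·-1.365) / (12) = 1.066
Residual b − A·x = (0.086, 1.593, -0.980, 0.003)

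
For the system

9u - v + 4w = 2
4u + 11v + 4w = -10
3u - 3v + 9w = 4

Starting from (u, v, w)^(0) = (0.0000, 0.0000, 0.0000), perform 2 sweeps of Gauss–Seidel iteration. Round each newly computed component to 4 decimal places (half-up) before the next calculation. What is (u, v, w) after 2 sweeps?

(0.0943, -0.9581, 0.0936)

Iteration 1:
  u = (2 - (-1)·0.0000 - (4)·0.0000) / (9) = 0.2222
  v = (-10 - (4)·0.2222 - (4)·0.0000) / (11) = -0.9899
  w = (4 - (3)·0.2222 - (-3)·-0.9899) / (9) = 0.0404
Iteration 2:
  u = (2 - (-1)·-0.9899 - (4)·0.0404) / (9) = 0.0943
  v = (-10 - (4)·0.0943 - (4)·0.0404) / (11) = -0.9581
  w = (4 - (3)·0.0943 - (-3)·-0.9581) / (9) = 0.0936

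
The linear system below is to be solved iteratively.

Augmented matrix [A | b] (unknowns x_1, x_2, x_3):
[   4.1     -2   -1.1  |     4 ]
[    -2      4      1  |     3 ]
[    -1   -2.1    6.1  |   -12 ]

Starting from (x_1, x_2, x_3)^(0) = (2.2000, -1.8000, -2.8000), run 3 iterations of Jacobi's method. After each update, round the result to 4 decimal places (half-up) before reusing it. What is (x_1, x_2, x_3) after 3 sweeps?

(1.1325, 1.8602, -1.3640)

Iteration 1:
  x_1 = (4 - (-2)·-1.8000 - (-1.1)·-2.8000) / (4.1) = -0.6537
  x_2 = (3 - (-2)·2.2000 - (1)·-2.8000) / (4) = 2.5500
  x_3 = (-12 - (-1)·2.2000 - (-2.1)·-1.8000) / (6.1) = -2.2262
Iteration 2:
  x_1 = (4 - (-2)·2.5500 - (-1.1)·-2.2262) / (4.1) = 1.6222
  x_2 = (3 - (-2)·-0.6537 - (1)·-2.2262) / (4) = 0.9797
  x_3 = (-12 - (-1)·-0.6537 - (-2.1)·2.5500) / (6.1) = -1.1965
Iteration 3:
  x_1 = (4 - (-2)·0.9797 - (-1.1)·-1.1965) / (4.1) = 1.1325
  x_2 = (3 - (-2)·1.6222 - (1)·-1.1965) / (4) = 1.8602
  x_3 = (-12 - (-1)·1.6222 - (-2.1)·0.9797) / (6.1) = -1.3640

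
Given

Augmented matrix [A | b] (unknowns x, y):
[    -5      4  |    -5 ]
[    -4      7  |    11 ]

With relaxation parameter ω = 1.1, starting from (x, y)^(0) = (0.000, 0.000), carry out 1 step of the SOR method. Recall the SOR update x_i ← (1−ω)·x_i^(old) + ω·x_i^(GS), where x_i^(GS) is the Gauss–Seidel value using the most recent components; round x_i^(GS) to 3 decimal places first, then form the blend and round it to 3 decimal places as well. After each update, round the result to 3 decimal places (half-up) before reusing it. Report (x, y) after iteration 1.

Iteration 1:
  x: GS value = (-5 - (4)·0.000) / (-5) = 1.000;  x ← (1−ω)·0.000 + ω·1.000 = 1.100
  y: GS value = (11 - (-4)·1.100) / (7) = 2.200;  y ← (1−ω)·0.000 + ω·2.200 = 2.420

(1.100, 2.420)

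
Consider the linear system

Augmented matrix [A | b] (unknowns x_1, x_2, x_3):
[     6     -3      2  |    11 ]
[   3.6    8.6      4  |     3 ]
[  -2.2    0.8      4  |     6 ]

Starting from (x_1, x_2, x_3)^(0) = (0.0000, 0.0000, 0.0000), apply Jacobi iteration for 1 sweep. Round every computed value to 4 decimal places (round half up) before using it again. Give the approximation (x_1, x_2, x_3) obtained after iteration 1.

Iteration 1:
  x_1 = (11 - (-3)·0.0000 - (2)·0.0000) / (6) = 1.8333
  x_2 = (3 - (3.6)·0.0000 - (4)·0.0000) / (8.6) = 0.3488
  x_3 = (6 - (-2.2)·0.0000 - (0.8)·0.0000) / (4) = 1.5000

(1.8333, 0.3488, 1.5000)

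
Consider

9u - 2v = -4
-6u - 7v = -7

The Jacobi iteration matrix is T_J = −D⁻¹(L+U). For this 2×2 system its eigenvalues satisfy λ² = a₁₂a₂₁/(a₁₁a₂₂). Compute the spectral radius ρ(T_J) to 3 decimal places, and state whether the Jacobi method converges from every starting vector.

0.436

a₁₂a₂₁/(a₁₁a₂₂) = (-2)·(-6) / ((9)·(-7)) = -0.190476
ρ = √|-0.190476| = √0.190476 = 0.436
ρ < 1, so Jacobi converges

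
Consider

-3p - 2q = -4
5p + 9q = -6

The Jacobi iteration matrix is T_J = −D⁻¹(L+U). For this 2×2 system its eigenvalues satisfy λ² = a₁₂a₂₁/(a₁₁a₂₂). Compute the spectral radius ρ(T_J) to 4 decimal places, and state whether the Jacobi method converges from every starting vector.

a₁₂a₂₁/(a₁₁a₂₂) = (-2)·(5) / ((-3)·(9)) = 0.370370
ρ = √|0.370370| = √0.370370 = 0.6086
ρ < 1, so Jacobi converges

0.6086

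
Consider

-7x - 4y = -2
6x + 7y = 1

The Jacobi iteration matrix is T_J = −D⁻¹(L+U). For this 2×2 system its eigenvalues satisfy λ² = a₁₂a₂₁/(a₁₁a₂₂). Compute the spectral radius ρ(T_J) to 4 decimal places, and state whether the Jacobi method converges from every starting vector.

0.6999

a₁₂a₂₁/(a₁₁a₂₂) = (-4)·(6) / ((-7)·(7)) = 0.489796
ρ = √|0.489796| = √0.489796 = 0.6999
ρ < 1, so Jacobi converges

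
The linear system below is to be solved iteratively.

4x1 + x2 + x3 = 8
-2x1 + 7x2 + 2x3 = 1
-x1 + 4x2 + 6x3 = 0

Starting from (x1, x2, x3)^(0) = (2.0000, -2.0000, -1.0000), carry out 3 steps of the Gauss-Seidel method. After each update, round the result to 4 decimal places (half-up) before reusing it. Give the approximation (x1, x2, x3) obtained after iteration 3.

(1.8629, 0.7336, -0.1786)

Iteration 1:
  x1 = (8 - (1)·-2.0000 - (1)·-1.0000) / (4) = 2.7500
  x2 = (1 - (-2)·2.7500 - (2)·-1.0000) / (7) = 1.2143
  x3 = (0 - (-1)·2.7500 - (4)·1.2143) / (6) = -0.3512
Iteration 2:
  x1 = (8 - (1)·1.2143 - (1)·-0.3512) / (4) = 1.7842
  x2 = (1 - (-2)·1.7842 - (2)·-0.3512) / (7) = 0.7530
  x3 = (0 - (-1)·1.7842 - (4)·0.7530) / (6) = -0.2046
Iteration 3:
  x1 = (8 - (1)·0.7530 - (1)·-0.2046) / (4) = 1.8629
  x2 = (1 - (-2)·1.8629 - (2)·-0.2046) / (7) = 0.7336
  x3 = (0 - (-1)·1.8629 - (4)·0.7336) / (6) = -0.1786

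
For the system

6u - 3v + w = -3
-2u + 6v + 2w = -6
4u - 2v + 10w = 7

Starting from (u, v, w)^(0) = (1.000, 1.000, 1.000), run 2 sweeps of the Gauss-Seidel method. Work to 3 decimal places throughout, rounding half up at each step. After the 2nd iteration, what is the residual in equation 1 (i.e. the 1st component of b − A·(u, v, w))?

-1.001

Iteration 1:
  u = (-3 - (-3)·1.000 - (1)·1.000) / (6) = -0.167
  v = (-6 - (-2)·-0.167 - (2)·1.000) / (6) = -1.389
  w = (7 - (4)·-0.167 - (-2)·-1.389) / (10) = 0.489
Iteration 2:
  u = (-3 - (-3)·-1.389 - (1)·0.489) / (6) = -1.276
  v = (-6 - (-2)·-1.276 - (2)·0.489) / (6) = -1.588
  w = (7 - (4)·-1.276 - (-2)·-1.588) / (10) = 0.893
Residual b − A·x = (-1.001, -0.810, -0.002)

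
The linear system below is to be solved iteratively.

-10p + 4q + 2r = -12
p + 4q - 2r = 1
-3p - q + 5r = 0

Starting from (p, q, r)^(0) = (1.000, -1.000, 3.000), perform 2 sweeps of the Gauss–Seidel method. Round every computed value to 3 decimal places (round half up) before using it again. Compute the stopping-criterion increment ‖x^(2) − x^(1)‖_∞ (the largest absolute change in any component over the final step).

1.086

Iteration 1:
  p = (-12 - (4)·-1.000 - (2)·3.000) / (-10) = 1.400
  q = (1 - (1)·1.400 - (-2)·3.000) / (4) = 1.400
  r = (0 - (-3)·1.400 - (-1)·1.400) / (5) = 1.120
Iteration 2:
  p = (-12 - (4)·1.400 - (2)·1.120) / (-10) = 1.984
  q = (1 - (1)·1.984 - (-2)·1.120) / (4) = 0.314
  r = (0 - (-3)·1.984 - (-1)·0.314) / (5) = 1.253
Change: (0.584, -1.086, 0.133) → max |·| = 1.086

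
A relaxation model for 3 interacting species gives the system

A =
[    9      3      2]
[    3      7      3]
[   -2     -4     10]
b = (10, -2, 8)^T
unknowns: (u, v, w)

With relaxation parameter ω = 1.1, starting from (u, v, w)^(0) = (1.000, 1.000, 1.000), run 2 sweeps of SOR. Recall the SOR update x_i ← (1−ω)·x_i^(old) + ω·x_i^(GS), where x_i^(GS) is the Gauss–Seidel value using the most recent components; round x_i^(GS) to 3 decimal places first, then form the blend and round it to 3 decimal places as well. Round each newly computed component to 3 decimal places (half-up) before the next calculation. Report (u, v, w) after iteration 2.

(1.488, -1.091, 0.687)

Iteration 1:
  u: GS value = (10 - (3)·1.000 - (2)·1.000) / (9) = 0.556;  u ← (1−ω)·1.000 + ω·0.556 = 0.512
  v: GS value = (-2 - (3)·0.512 - (3)·1.000) / (7) = -0.934;  v ← (1−ω)·1.000 + ω·-0.934 = -1.127
  w: GS value = (8 - (-2)·0.512 - (-4)·-1.127) / (10) = 0.452;  w ← (1−ω)·1.000 + ω·0.452 = 0.397
Iteration 2:
  u: GS value = (10 - (3)·-1.127 - (2)·0.397) / (9) = 1.399;  u ← (1−ω)·0.512 + ω·1.399 = 1.488
  v: GS value = (-2 - (3)·1.488 - (3)·0.397) / (7) = -1.094;  v ← (1−ω)·-1.127 + ω·-1.094 = -1.091
  w: GS value = (8 - (-2)·1.488 - (-4)·-1.091) / (10) = 0.661;  w ← (1−ω)·0.397 + ω·0.661 = 0.687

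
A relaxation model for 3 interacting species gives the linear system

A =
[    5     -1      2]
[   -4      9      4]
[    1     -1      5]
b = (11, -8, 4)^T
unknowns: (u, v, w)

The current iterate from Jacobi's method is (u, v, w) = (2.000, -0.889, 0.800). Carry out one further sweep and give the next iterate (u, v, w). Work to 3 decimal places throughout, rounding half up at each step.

One sweep:
  u = (11 - (-1)·-0.889 - (2)·0.800) / (5) = 1.702
  v = (-8 - (-4)·2.000 - (4)·0.800) / (9) = -0.356
  w = (4 - (1)·2.000 - (-1)·-0.889) / (5) = 0.222

(1.702, -0.356, 0.222)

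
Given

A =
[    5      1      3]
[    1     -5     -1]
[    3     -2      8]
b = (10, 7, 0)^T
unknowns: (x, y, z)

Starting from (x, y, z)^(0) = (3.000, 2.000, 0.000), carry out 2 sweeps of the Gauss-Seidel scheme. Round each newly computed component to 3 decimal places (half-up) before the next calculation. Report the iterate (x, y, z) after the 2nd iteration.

Iteration 1:
  x = (10 - (1)·2.000 - (3)·0.000) / (5) = 1.600
  y = (7 - (1)·1.600 - (-1)·0.000) / (-5) = -1.080
  z = (0 - (3)·1.600 - (-2)·-1.080) / (8) = -0.870
Iteration 2:
  x = (10 - (1)·-1.080 - (3)·-0.870) / (5) = 2.738
  y = (7 - (1)·2.738 - (-1)·-0.870) / (-5) = -0.678
  z = (0 - (3)·2.738 - (-2)·-0.678) / (8) = -1.196

(2.738, -0.678, -1.196)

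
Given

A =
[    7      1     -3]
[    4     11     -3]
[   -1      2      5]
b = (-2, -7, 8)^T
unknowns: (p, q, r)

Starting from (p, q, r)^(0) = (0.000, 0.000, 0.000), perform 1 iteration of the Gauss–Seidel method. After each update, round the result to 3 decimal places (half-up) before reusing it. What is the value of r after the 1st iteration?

1.756

Iteration 1:
  p = (-2 - (1)·0.000 - (-3)·0.000) / (7) = -0.286
  q = (-7 - (4)·-0.286 - (-3)·0.000) / (11) = -0.532
  r = (8 - (-1)·-0.286 - (2)·-0.532) / (5) = 1.756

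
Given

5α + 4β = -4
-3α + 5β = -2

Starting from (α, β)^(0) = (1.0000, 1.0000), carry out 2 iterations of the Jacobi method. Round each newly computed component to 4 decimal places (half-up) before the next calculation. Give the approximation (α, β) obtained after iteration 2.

(-0.9600, -1.3600)

Iteration 1:
  α = (-4 - (4)·1.0000) / (5) = -1.6000
  β = (-2 - (-3)·1.0000) / (5) = 0.2000
Iteration 2:
  α = (-4 - (4)·0.2000) / (5) = -0.9600
  β = (-2 - (-3)·-1.6000) / (5) = -1.3600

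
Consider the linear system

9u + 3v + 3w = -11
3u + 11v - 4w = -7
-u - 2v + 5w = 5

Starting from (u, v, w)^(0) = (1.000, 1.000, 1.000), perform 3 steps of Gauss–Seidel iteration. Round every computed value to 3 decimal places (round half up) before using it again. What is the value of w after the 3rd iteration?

Iteration 1:
  u = (-11 - (3)·1.000 - (3)·1.000) / (9) = -1.889
  v = (-7 - (3)·-1.889 - (-4)·1.000) / (11) = 0.242
  w = (5 - (-1)·-1.889 - (-2)·0.242) / (5) = 0.719
Iteration 2:
  u = (-11 - (3)·0.242 - (3)·0.719) / (9) = -1.543
  v = (-7 - (3)·-1.543 - (-4)·0.719) / (11) = 0.046
  w = (5 - (-1)·-1.543 - (-2)·0.046) / (5) = 0.710
Iteration 3:
  u = (-11 - (3)·0.046 - (3)·0.710) / (9) = -1.474
  v = (-7 - (3)·-1.474 - (-4)·0.710) / (11) = 0.024
  w = (5 - (-1)·-1.474 - (-2)·0.024) / (5) = 0.715

0.715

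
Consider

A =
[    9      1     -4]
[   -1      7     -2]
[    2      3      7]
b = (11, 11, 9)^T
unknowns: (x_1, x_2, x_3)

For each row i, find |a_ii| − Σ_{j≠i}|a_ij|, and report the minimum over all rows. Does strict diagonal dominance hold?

row 1: |9| − (1+4) = 4
row 2: |7| − (1+2) = 4
row 3: |7| − (2+3) = 2
minimum over rows = 2 → strictly diagonally dominant (convergence guaranteed)

2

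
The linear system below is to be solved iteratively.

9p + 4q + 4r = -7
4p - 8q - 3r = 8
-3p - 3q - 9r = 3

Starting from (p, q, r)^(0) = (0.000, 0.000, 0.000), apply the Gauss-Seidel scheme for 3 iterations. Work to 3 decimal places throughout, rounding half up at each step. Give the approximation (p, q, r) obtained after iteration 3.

Iteration 1:
  p = (-7 - (4)·0.000 - (4)·0.000) / (9) = -0.778
  q = (8 - (4)·-0.778 - (-3)·0.000) / (-8) = -1.389
  r = (3 - (-3)·-0.778 - (-3)·-1.389) / (-9) = 0.389
Iteration 2:
  p = (-7 - (4)·-1.389 - (4)·0.389) / (9) = -0.333
  q = (8 - (4)·-0.333 - (-3)·0.389) / (-8) = -1.312
  r = (3 - (-3)·-0.333 - (-3)·-1.312) / (-9) = 0.215
Iteration 3:
  p = (-7 - (4)·-1.312 - (4)·0.215) / (9) = -0.290
  q = (8 - (4)·-0.290 - (-3)·0.215) / (-8) = -1.226
  r = (3 - (-3)·-0.290 - (-3)·-1.226) / (-9) = 0.172

(-0.290, -1.226, 0.172)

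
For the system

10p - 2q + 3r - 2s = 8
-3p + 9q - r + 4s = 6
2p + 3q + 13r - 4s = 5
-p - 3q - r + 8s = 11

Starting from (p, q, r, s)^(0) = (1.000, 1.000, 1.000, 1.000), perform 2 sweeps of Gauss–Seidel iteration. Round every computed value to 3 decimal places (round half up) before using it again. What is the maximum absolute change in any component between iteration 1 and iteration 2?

0.324

Iteration 1:
  p = (8 - (-2)·1.000 - (3)·1.000 - (-2)·1.000) / (10) = 0.900
  q = (6 - (-3)·0.900 - (-1)·1.000 - (4)·1.000) / (9) = 0.633
  r = (5 - (2)·0.900 - (3)·0.633 - (-4)·1.000) / (13) = 0.408
  s = (11 - (-1)·0.900 - (-3)·0.633 - (-1)·0.408) / (8) = 1.776
Iteration 2:
  p = (8 - (-2)·0.633 - (3)·0.408 - (-2)·1.776) / (10) = 1.159
  q = (6 - (-3)·1.159 - (-1)·0.408 - (4)·1.776) / (9) = 0.309
  r = (5 - (2)·1.159 - (3)·0.309 - (-4)·1.776) / (13) = 0.681
  s = (11 - (-1)·1.159 - (-3)·0.309 - (-1)·0.681) / (8) = 1.721
Change: (0.259, -0.324, 0.273, -0.055) → max |·| = 0.324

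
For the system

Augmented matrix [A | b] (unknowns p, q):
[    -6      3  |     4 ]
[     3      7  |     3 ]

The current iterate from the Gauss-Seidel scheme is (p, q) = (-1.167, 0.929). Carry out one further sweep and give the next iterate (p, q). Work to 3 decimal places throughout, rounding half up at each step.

One sweep:
  p = (4 - (3)·0.929) / (-6) = -0.202
  q = (3 - (3)·-0.202) / (7) = 0.515

(-0.202, 0.515)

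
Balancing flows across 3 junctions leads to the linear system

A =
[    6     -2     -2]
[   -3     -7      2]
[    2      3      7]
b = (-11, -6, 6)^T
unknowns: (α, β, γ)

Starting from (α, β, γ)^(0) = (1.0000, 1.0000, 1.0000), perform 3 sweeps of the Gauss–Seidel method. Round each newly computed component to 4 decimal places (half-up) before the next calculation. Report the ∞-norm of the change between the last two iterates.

Iteration 1:
  α = (-11 - (-2)·1.0000 - (-2)·1.0000) / (6) = -1.1667
  β = (-6 - (-3)·-1.1667 - (2)·1.0000) / (-7) = 1.6429
  γ = (6 - (2)·-1.1667 - (3)·1.6429) / (7) = 0.4864
Iteration 2:
  α = (-11 - (-2)·1.6429 - (-2)·0.4864) / (6) = -1.1236
  β = (-6 - (-3)·-1.1236 - (2)·0.4864) / (-7) = 1.4777
  γ = (6 - (2)·-1.1236 - (3)·1.4777) / (7) = 0.5449
Iteration 3:
  α = (-11 - (-2)·1.4777 - (-2)·0.5449) / (6) = -1.1591
  β = (-6 - (-3)·-1.1591 - (2)·0.5449) / (-7) = 1.5096
  γ = (6 - (2)·-1.1591 - (3)·1.5096) / (7) = 0.5413
Change: (-0.0355, 0.0319, -0.0036) → max |·| = 0.0355

0.0355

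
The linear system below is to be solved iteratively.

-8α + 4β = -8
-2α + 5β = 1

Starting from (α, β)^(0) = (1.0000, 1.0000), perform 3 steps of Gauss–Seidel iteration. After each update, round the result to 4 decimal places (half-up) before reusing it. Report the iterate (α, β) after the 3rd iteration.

(1.3800, 0.7520)

Iteration 1:
  α = (-8 - (4)·1.0000) / (-8) = 1.5000
  β = (1 - (-2)·1.5000) / (5) = 0.8000
Iteration 2:
  α = (-8 - (4)·0.8000) / (-8) = 1.4000
  β = (1 - (-2)·1.4000) / (5) = 0.7600
Iteration 3:
  α = (-8 - (4)·0.7600) / (-8) = 1.3800
  β = (1 - (-2)·1.3800) / (5) = 0.7520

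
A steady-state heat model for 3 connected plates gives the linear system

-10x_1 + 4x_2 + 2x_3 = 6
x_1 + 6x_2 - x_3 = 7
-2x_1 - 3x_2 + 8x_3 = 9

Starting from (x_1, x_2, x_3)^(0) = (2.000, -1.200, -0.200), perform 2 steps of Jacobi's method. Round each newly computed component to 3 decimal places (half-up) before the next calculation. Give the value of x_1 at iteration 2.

Iteration 1:
  x_1 = (6 - (4)·-1.200 - (2)·-0.200) / (-10) = -1.120
  x_2 = (7 - (1)·2.000 - (-1)·-0.200) / (6) = 0.800
  x_3 = (9 - (-2)·2.000 - (-3)·-1.200) / (8) = 1.175
Iteration 2:
  x_1 = (6 - (4)·0.800 - (2)·1.175) / (-10) = -0.045
  x_2 = (7 - (1)·-1.120 - (-1)·1.175) / (6) = 1.549
  x_3 = (9 - (-2)·-1.120 - (-3)·0.800) / (8) = 1.145

-0.045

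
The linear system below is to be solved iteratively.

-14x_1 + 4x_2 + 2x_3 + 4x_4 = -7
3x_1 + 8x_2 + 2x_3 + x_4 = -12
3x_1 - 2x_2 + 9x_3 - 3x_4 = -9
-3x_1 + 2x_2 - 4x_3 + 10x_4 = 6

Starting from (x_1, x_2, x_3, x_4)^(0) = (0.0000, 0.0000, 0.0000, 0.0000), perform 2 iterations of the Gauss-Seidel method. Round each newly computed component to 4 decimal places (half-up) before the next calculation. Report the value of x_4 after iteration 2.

0.3790

Iteration 1:
  x_1 = (-7 - (4)·0.0000 - (2)·0.0000 - (4)·0.0000) / (-14) = 0.5000
  x_2 = (-12 - (3)·0.5000 - (2)·0.0000 - (1)·0.0000) / (8) = -1.6875
  x_3 = (-9 - (3)·0.5000 - (-2)·-1.6875 - (-3)·0.0000) / (9) = -1.5417
  x_4 = (6 - (-3)·0.5000 - (2)·-1.6875 - (-4)·-1.5417) / (10) = 0.4708
Iteration 2:
  x_1 = (-7 - (4)·-1.6875 - (2)·-1.5417 - (4)·0.4708) / (-14) = -0.0679
  x_2 = (-12 - (3)·-0.0679 - (2)·-1.5417 - (1)·0.4708) / (8) = -1.1480
  x_3 = (-9 - (3)·-0.0679 - (-2)·-1.1480 - (-3)·0.4708) / (9) = -1.0755
  x_4 = (6 - (-3)·-0.0679 - (2)·-1.1480 - (-4)·-1.0755) / (10) = 0.3790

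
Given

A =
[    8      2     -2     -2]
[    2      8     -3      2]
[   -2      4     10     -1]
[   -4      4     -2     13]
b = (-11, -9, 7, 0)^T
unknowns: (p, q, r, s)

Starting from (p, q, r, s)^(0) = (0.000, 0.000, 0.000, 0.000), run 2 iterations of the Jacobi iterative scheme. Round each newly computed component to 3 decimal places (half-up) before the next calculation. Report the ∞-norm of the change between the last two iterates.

Iteration 1:
  p = (-11 - (2)·0.000 - (-2)·0.000 - (-2)·0.000) / (8) = -1.375
  q = (-9 - (2)·0.000 - (-3)·0.000 - (2)·0.000) / (8) = -1.125
  r = (7 - (-2)·0.000 - (4)·0.000 - (-1)·0.000) / (10) = 0.700
  s = (0 - (-4)·0.000 - (4)·0.000 - (-2)·0.000) / (13) = 0.000
Iteration 2:
  p = (-11 - (2)·-1.125 - (-2)·0.700 - (-2)·0.000) / (8) = -0.919
  q = (-9 - (2)·-1.375 - (-3)·0.700 - (2)·0.000) / (8) = -0.519
  r = (7 - (-2)·-1.375 - (4)·-1.125 - (-1)·0.000) / (10) = 0.875
  s = (0 - (-4)·-1.375 - (4)·-1.125 - (-2)·0.700) / (13) = 0.031
Change: (0.456, 0.606, 0.175, 0.031) → max |·| = 0.606

0.606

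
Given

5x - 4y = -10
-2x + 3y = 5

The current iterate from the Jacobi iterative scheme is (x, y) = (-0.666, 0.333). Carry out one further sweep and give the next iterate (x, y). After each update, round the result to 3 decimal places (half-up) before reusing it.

One sweep:
  x = (-10 - (-4)·0.333) / (5) = -1.734
  y = (5 - (-2)·-0.666) / (3) = 1.223

(-1.734, 1.223)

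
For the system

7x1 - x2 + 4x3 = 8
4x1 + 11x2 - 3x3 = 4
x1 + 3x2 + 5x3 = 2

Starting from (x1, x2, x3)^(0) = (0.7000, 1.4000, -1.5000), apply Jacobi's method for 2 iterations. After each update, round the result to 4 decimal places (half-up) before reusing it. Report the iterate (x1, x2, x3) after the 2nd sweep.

Iteration 1:
  x1 = (8 - (-1)·1.4000 - (4)·-1.5000) / (7) = 2.2000
  x2 = (4 - (4)·0.7000 - (-3)·-1.5000) / (11) = -0.3000
  x3 = (2 - (1)·0.7000 - (3)·1.4000) / (5) = -0.5800
Iteration 2:
  x1 = (8 - (-1)·-0.3000 - (4)·-0.5800) / (7) = 1.4314
  x2 = (4 - (4)·2.2000 - (-3)·-0.5800) / (11) = -0.5945
  x3 = (2 - (1)·2.2000 - (3)·-0.3000) / (5) = 0.1400

(1.4314, -0.5945, 0.1400)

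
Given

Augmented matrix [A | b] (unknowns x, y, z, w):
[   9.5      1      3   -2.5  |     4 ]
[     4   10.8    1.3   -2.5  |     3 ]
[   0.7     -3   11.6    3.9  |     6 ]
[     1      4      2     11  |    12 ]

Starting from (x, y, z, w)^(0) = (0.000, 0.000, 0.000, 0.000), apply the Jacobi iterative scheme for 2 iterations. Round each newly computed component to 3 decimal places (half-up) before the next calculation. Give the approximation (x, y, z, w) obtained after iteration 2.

(0.516, 0.312, 0.197, 0.858)

Iteration 1:
  x = (4 - (1)·0.000 - (3)·0.000 - (-2.5)·0.000) / (9.5) = 0.421
  y = (3 - (4)·0.000 - (1.3)·0.000 - (-2.5)·0.000) / (10.8) = 0.278
  z = (6 - (0.7)·0.000 - (-3)·0.000 - (3.9)·0.000) / (11.6) = 0.517
  w = (12 - (1)·0.000 - (4)·0.000 - (2)·0.000) / (11) = 1.091
Iteration 2:
  x = (4 - (1)·0.278 - (3)·0.517 - (-2.5)·1.091) / (9.5) = 0.516
  y = (3 - (4)·0.421 - (1.3)·0.517 - (-2.5)·1.091) / (10.8) = 0.312
  z = (6 - (0.7)·0.421 - (-3)·0.278 - (3.9)·1.091) / (11.6) = 0.197
  w = (12 - (1)·0.421 - (4)·0.278 - (2)·0.517) / (11) = 0.858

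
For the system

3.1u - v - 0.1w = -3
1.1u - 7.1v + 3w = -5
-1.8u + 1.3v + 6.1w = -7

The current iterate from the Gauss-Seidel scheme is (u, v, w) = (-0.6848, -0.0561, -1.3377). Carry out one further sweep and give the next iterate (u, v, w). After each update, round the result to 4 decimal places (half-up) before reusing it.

(-1.0290, -0.0204, -1.4468)

One sweep:
  u = (-3 - (-1)·-0.0561 - (-0.1)·-1.3377) / (3.1) = -1.0290
  v = (-5 - (1.1)·-1.0290 - (3)·-1.3377) / (-7.1) = -0.0204
  w = (-7 - (-1.8)·-1.0290 - (1.3)·-0.0204) / (6.1) = -1.4468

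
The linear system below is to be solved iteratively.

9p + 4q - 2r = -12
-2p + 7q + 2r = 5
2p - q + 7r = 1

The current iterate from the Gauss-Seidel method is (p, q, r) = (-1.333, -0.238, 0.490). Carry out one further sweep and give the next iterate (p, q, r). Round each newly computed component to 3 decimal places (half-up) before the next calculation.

One sweep:
  p = (-12 - (4)·-0.238 - (-2)·0.490) / (9) = -1.119
  q = (5 - (-2)·-1.119 - (2)·0.490) / (7) = 0.255
  r = (1 - (2)·-1.119 - (-1)·0.255) / (7) = 0.499

(-1.119, 0.255, 0.499)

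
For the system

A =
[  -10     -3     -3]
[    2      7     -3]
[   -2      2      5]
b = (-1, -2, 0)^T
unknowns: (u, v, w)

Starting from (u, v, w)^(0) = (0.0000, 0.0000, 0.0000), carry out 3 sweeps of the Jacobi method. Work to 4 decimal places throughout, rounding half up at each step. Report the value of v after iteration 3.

-0.2726

Iteration 1:
  u = (-1 - (-3)·0.0000 - (-3)·0.0000) / (-10) = 0.1000
  v = (-2 - (2)·0.0000 - (-3)·0.0000) / (7) = -0.2857
  w = (0 - (-2)·0.0000 - (2)·0.0000) / (5) = 0.0000
Iteration 2:
  u = (-1 - (-3)·-0.2857 - (-3)·0.0000) / (-10) = 0.1857
  v = (-2 - (2)·0.1000 - (-3)·0.0000) / (7) = -0.3143
  w = (0 - (-2)·0.1000 - (2)·-0.2857) / (5) = 0.1543
Iteration 3:
  u = (-1 - (-3)·-0.3143 - (-3)·0.1543) / (-10) = 0.1480
  v = (-2 - (2)·0.1857 - (-3)·0.1543) / (7) = -0.2726
  w = (0 - (-2)·0.1857 - (2)·-0.3143) / (5) = 0.2000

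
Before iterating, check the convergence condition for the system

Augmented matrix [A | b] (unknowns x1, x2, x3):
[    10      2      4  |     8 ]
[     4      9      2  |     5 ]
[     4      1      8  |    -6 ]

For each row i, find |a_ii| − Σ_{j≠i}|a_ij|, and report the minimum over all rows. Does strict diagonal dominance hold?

row 1: |10| − (2+4) = 4
row 2: |9| − (4+2) = 3
row 3: |8| − (4+1) = 3
minimum over rows = 3 → strictly diagonally dominant (convergence guaranteed)

3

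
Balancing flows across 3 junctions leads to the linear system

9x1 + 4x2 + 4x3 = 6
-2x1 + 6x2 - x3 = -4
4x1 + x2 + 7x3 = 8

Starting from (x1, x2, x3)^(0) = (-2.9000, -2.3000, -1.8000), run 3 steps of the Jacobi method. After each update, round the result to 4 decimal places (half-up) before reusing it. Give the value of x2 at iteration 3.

Iteration 1:
  x1 = (6 - (4)·-2.3000 - (4)·-1.8000) / (9) = 2.4889
  x2 = (-4 - (-2)·-2.9000 - (-1)·-1.8000) / (6) = -1.9333
  x3 = (8 - (4)·-2.9000 - (1)·-2.3000) / (7) = 3.1286
Iteration 2:
  x1 = (6 - (4)·-1.9333 - (4)·3.1286) / (9) = 0.1354
  x2 = (-4 - (-2)·2.4889 - (-1)·3.1286) / (6) = 0.6844
  x3 = (8 - (4)·2.4889 - (1)·-1.9333) / (7) = -0.0032
Iteration 3:
  x1 = (6 - (4)·0.6844 - (4)·-0.0032) / (9) = 0.3639
  x2 = (-4 - (-2)·0.1354 - (-1)·-0.0032) / (6) = -0.6221
  x3 = (8 - (4)·0.1354 - (1)·0.6844) / (7) = 0.9677

-0.6221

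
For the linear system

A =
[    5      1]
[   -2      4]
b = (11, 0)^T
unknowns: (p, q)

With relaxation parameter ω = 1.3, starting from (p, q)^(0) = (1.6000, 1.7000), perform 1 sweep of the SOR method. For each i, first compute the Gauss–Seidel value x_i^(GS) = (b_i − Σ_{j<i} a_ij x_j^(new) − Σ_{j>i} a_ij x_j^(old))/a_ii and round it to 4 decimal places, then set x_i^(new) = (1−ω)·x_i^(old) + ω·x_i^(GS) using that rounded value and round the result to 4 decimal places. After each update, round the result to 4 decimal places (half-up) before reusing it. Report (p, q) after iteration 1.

Iteration 1:
  p: GS value = (11 - (1)·1.7000) / (5) = 1.8600;  p ← (1−ω)·1.6000 + ω·1.8600 = 1.9380
  q: GS value = (0 - (-2)·1.9380) / (4) = 0.9690;  q ← (1−ω)·1.7000 + ω·0.9690 = 0.7497

(1.9380, 0.7497)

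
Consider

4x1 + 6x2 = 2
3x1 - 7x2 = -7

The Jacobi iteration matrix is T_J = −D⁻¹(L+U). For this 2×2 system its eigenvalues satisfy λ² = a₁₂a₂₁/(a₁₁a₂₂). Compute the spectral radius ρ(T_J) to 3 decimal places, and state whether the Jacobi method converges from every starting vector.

0.802

a₁₂a₂₁/(a₁₁a₂₂) = (6)·(3) / ((4)·(-7)) = -0.642857
ρ = √|-0.642857| = √0.642857 = 0.802
ρ < 1, so Jacobi converges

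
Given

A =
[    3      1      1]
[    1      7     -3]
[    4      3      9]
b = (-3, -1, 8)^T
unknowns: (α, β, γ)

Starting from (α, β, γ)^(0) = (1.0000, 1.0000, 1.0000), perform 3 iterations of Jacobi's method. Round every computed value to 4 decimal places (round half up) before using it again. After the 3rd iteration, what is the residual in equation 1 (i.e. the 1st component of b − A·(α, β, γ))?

-0.2884

Iteration 1:
  α = (-3 - (1)·1.0000 - (1)·1.0000) / (3) = -1.6667
  β = (-1 - (1)·1.0000 - (-3)·1.0000) / (7) = 0.1429
  γ = (8 - (4)·1.0000 - (3)·1.0000) / (9) = 0.1111
Iteration 2:
  α = (-3 - (1)·0.1429 - (1)·0.1111) / (3) = -1.0847
  β = (-1 - (1)·-1.6667 - (-3)·0.1111) / (7) = 0.1429
  γ = (8 - (4)·-1.6667 - (3)·0.1429) / (9) = 1.5820
Iteration 3:
  α = (-3 - (1)·0.1429 - (1)·1.5820) / (3) = -1.5750
  β = (-1 - (1)·-1.0847 - (-3)·1.5820) / (7) = 0.6901
  γ = (8 - (4)·-1.0847 - (3)·0.1429) / (9) = 1.3233
Residual b − A·x = (-0.2884, -0.2858, 0.3200)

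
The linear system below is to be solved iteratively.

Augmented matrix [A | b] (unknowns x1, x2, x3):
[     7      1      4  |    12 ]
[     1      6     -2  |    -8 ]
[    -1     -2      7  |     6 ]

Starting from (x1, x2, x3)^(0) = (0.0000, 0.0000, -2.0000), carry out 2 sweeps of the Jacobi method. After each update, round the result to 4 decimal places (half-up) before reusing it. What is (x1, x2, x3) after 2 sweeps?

Iteration 1:
  x1 = (12 - (1)·0.0000 - (4)·-2.0000) / (7) = 2.8571
  x2 = (-8 - (1)·0.0000 - (-2)·-2.0000) / (6) = -2.0000
  x3 = (6 - (-1)·0.0000 - (-2)·0.0000) / (7) = 0.8571
Iteration 2:
  x1 = (12 - (1)·-2.0000 - (4)·0.8571) / (7) = 1.5102
  x2 = (-8 - (1)·2.8571 - (-2)·0.8571) / (6) = -1.5238
  x3 = (6 - (-1)·2.8571 - (-2)·-2.0000) / (7) = 0.6939

(1.5102, -1.5238, 0.6939)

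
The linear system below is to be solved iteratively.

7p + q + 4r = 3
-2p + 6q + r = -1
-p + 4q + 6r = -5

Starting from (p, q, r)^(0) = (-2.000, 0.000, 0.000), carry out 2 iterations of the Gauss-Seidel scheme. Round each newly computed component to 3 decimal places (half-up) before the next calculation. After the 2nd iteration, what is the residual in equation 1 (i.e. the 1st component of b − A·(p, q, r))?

Iteration 1:
  p = (3 - (1)·0.000 - (4)·0.000) / (7) = 0.429
  q = (-1 - (-2)·0.429 - (1)·0.000) / (6) = -0.024
  r = (-5 - (-1)·0.429 - (4)·-0.024) / (6) = -0.746
Iteration 2:
  p = (3 - (1)·-0.024 - (4)·-0.746) / (7) = 0.858
  q = (-1 - (-2)·0.858 - (1)·-0.746) / (6) = 0.244
  r = (-5 - (-1)·0.858 - (4)·0.244) / (6) = -0.853
Residual b − A·x = (0.162, 0.105, 0.000)

0.162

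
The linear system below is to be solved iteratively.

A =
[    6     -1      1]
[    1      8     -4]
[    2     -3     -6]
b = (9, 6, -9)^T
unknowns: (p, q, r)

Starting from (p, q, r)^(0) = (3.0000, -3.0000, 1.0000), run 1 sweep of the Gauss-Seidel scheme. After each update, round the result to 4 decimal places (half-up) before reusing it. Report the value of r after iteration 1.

1.2049

Iteration 1:
  p = (9 - (-1)·-3.0000 - (1)·1.0000) / (6) = 0.8333
  q = (6 - (1)·0.8333 - (-4)·1.0000) / (8) = 1.1458
  r = (-9 - (2)·0.8333 - (-3)·1.1458) / (-6) = 1.2049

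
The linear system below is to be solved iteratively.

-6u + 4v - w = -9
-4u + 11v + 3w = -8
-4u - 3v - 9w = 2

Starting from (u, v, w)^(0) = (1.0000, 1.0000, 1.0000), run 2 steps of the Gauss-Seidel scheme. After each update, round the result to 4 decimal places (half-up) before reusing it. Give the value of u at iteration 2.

1.4882

Iteration 1:
  u = (-9 - (4)·1.0000 - (-1)·1.0000) / (-6) = 2.0000
  v = (-8 - (-4)·2.0000 - (3)·1.0000) / (11) = -0.2727
  w = (2 - (-4)·2.0000 - (-3)·-0.2727) / (-9) = -1.0202
Iteration 2:
  u = (-9 - (4)·-0.2727 - (-1)·-1.0202) / (-6) = 1.4882
  v = (-8 - (-4)·1.4882 - (3)·-1.0202) / (11) = 0.0921
  w = (2 - (-4)·1.4882 - (-3)·0.0921) / (-9) = -0.9143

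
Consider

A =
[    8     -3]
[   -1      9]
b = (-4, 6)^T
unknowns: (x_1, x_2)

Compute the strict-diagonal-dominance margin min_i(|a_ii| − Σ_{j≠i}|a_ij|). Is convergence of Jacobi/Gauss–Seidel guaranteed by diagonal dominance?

row 1: |8| − (3) = 5
row 2: |9| − (1) = 8
minimum over rows = 5 → strictly diagonally dominant (convergence guaranteed)

5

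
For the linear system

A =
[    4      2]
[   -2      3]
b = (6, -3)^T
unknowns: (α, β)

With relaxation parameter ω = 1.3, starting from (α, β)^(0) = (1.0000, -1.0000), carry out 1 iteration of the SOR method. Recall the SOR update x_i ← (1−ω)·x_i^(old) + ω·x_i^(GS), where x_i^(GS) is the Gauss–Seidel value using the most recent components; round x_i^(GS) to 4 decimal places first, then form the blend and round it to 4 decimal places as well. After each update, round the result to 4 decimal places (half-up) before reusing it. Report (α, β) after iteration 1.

Iteration 1:
  α: GS value = (6 - (2)·-1.0000) / (4) = 2.0000;  α ← (1−ω)·1.0000 + ω·2.0000 = 2.3000
  β: GS value = (-3 - (-2)·2.3000) / (3) = 0.5333;  β ← (1−ω)·-1.0000 + ω·0.5333 = 0.9933

(2.3000, 0.9933)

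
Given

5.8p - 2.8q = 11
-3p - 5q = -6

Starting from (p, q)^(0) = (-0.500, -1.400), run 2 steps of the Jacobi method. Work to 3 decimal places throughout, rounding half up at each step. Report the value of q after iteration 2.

Iteration 1:
  p = (11 - (-2.8)·-1.400) / (5.8) = 1.221
  q = (-6 - (-3)·-0.500) / (-5) = 1.500
Iteration 2:
  p = (11 - (-2.8)·1.500) / (5.8) = 2.621
  q = (-6 - (-3)·1.221) / (-5) = 0.467

0.467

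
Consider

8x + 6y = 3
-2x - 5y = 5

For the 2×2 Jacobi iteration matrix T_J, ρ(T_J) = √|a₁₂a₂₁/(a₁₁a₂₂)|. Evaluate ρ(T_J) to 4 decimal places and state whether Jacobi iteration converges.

a₁₂a₂₁/(a₁₁a₂₂) = (6)·(-2) / ((8)·(-5)) = 0.300000
ρ = √|0.300000| = √0.300000 = 0.5477
ρ < 1, so Jacobi converges

0.5477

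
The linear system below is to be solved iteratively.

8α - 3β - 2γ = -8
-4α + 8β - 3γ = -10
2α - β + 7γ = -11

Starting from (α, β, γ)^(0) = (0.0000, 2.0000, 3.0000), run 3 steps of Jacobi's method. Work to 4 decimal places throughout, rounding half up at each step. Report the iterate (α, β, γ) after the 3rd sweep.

(-1.9888, -2.5837, -1.3922)

Iteration 1:
  α = (-8 - (-3)·2.0000 - (-2)·3.0000) / (8) = 0.5000
  β = (-10 - (-4)·0.0000 - (-3)·3.0000) / (8) = -0.1250
  γ = (-11 - (2)·0.0000 - (-1)·2.0000) / (7) = -1.2857
Iteration 2:
  α = (-8 - (-3)·-0.1250 - (-2)·-1.2857) / (8) = -1.3683
  β = (-10 - (-4)·0.5000 - (-3)·-1.2857) / (8) = -1.4821
  γ = (-11 - (2)·0.5000 - (-1)·-0.1250) / (7) = -1.7321
Iteration 3:
  α = (-8 - (-3)·-1.4821 - (-2)·-1.7321) / (8) = -1.9888
  β = (-10 - (-4)·-1.3683 - (-3)·-1.7321) / (8) = -2.5837
  γ = (-11 - (2)·-1.3683 - (-1)·-1.4821) / (7) = -1.3922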